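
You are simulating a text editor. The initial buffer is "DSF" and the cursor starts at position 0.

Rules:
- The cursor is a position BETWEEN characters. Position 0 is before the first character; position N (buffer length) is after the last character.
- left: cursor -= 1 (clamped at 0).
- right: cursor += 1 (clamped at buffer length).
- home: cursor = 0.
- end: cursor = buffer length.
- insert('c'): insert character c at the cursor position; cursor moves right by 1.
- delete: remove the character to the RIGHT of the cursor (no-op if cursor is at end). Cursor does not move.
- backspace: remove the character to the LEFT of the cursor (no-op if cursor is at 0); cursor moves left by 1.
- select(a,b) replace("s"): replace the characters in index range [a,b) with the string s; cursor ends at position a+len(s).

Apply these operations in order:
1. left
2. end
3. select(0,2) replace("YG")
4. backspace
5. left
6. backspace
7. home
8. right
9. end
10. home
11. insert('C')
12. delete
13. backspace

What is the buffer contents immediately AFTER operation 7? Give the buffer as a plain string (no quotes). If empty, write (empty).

Answer: YF

Derivation:
After op 1 (left): buf='DSF' cursor=0
After op 2 (end): buf='DSF' cursor=3
After op 3 (select(0,2) replace("YG")): buf='YGF' cursor=2
After op 4 (backspace): buf='YF' cursor=1
After op 5 (left): buf='YF' cursor=0
After op 6 (backspace): buf='YF' cursor=0
After op 7 (home): buf='YF' cursor=0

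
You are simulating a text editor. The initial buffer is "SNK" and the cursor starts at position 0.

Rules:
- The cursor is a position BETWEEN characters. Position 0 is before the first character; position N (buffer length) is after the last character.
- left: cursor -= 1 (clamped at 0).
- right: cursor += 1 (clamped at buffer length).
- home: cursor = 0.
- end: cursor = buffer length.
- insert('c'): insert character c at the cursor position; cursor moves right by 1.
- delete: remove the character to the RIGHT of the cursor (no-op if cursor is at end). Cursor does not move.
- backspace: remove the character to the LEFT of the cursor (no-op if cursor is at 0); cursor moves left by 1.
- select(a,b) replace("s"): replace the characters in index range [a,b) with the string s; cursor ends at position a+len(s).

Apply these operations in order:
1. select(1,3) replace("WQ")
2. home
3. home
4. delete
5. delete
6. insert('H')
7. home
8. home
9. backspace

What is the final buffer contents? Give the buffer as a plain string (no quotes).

After op 1 (select(1,3) replace("WQ")): buf='SWQ' cursor=3
After op 2 (home): buf='SWQ' cursor=0
After op 3 (home): buf='SWQ' cursor=0
After op 4 (delete): buf='WQ' cursor=0
After op 5 (delete): buf='Q' cursor=0
After op 6 (insert('H')): buf='HQ' cursor=1
After op 7 (home): buf='HQ' cursor=0
After op 8 (home): buf='HQ' cursor=0
After op 9 (backspace): buf='HQ' cursor=0

Answer: HQ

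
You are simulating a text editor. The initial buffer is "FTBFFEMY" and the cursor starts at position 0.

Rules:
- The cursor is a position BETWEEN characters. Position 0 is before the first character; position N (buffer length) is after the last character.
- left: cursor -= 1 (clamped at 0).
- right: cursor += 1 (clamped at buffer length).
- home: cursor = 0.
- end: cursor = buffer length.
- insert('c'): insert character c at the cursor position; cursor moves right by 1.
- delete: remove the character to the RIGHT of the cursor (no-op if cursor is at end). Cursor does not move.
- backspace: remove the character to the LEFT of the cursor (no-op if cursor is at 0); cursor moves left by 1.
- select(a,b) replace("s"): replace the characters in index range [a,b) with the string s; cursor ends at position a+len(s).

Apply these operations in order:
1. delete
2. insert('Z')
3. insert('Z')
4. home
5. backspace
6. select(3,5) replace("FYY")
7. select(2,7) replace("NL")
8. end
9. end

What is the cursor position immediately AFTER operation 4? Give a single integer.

After op 1 (delete): buf='TBFFEMY' cursor=0
After op 2 (insert('Z')): buf='ZTBFFEMY' cursor=1
After op 3 (insert('Z')): buf='ZZTBFFEMY' cursor=2
After op 4 (home): buf='ZZTBFFEMY' cursor=0

Answer: 0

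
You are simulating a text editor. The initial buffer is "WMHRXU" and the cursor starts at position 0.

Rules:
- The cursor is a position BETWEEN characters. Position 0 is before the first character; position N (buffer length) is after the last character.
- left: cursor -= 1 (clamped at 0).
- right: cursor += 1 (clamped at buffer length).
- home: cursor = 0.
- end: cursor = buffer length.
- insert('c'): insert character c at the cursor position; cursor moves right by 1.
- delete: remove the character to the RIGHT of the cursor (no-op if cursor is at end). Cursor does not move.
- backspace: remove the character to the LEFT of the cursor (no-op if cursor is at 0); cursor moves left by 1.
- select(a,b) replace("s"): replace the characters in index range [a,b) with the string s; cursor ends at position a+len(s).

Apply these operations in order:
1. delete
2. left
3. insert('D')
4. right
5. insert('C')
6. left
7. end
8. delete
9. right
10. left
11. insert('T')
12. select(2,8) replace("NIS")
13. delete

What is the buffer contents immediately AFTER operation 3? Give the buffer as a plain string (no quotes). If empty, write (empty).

After op 1 (delete): buf='MHRXU' cursor=0
After op 2 (left): buf='MHRXU' cursor=0
After op 3 (insert('D')): buf='DMHRXU' cursor=1

Answer: DMHRXU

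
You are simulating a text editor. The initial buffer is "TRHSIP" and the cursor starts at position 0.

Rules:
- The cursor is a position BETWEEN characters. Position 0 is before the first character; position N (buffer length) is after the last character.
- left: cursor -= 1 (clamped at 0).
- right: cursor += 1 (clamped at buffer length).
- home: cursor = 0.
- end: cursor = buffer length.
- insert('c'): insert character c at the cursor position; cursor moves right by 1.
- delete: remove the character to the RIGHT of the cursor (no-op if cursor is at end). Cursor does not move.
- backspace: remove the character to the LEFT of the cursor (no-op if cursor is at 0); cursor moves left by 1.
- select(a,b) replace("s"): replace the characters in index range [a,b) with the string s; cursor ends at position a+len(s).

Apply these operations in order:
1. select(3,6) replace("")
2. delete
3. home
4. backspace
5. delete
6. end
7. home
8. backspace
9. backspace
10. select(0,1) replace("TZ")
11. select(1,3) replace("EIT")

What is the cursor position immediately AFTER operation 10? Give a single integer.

After op 1 (select(3,6) replace("")): buf='TRH' cursor=3
After op 2 (delete): buf='TRH' cursor=3
After op 3 (home): buf='TRH' cursor=0
After op 4 (backspace): buf='TRH' cursor=0
After op 5 (delete): buf='RH' cursor=0
After op 6 (end): buf='RH' cursor=2
After op 7 (home): buf='RH' cursor=0
After op 8 (backspace): buf='RH' cursor=0
After op 9 (backspace): buf='RH' cursor=0
After op 10 (select(0,1) replace("TZ")): buf='TZH' cursor=2

Answer: 2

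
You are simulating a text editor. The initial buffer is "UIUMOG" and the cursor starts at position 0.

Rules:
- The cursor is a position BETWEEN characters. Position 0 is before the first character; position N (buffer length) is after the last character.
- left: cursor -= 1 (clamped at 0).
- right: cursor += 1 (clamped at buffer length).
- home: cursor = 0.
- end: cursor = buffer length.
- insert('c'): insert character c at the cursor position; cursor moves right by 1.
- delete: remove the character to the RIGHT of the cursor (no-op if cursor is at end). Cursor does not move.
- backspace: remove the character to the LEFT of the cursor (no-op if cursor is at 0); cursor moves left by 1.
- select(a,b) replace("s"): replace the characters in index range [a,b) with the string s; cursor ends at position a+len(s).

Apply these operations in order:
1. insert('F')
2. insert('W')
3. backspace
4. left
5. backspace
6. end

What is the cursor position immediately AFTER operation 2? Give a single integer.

After op 1 (insert('F')): buf='FUIUMOG' cursor=1
After op 2 (insert('W')): buf='FWUIUMOG' cursor=2

Answer: 2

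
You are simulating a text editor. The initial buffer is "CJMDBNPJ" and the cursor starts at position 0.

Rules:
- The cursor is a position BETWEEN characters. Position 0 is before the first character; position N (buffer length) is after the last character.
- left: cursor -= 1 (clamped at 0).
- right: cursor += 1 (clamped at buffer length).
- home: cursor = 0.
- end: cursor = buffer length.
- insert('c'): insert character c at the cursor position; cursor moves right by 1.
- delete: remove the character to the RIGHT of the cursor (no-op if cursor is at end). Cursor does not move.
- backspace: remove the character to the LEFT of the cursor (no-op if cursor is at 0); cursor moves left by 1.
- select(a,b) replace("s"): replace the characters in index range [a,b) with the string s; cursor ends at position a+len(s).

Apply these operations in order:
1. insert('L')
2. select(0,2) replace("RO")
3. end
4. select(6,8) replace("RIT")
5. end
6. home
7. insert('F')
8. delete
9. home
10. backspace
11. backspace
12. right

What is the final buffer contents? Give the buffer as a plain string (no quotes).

After op 1 (insert('L')): buf='LCJMDBNPJ' cursor=1
After op 2 (select(0,2) replace("RO")): buf='ROJMDBNPJ' cursor=2
After op 3 (end): buf='ROJMDBNPJ' cursor=9
After op 4 (select(6,8) replace("RIT")): buf='ROJMDBRITJ' cursor=9
After op 5 (end): buf='ROJMDBRITJ' cursor=10
After op 6 (home): buf='ROJMDBRITJ' cursor=0
After op 7 (insert('F')): buf='FROJMDBRITJ' cursor=1
After op 8 (delete): buf='FOJMDBRITJ' cursor=1
After op 9 (home): buf='FOJMDBRITJ' cursor=0
After op 10 (backspace): buf='FOJMDBRITJ' cursor=0
After op 11 (backspace): buf='FOJMDBRITJ' cursor=0
After op 12 (right): buf='FOJMDBRITJ' cursor=1

Answer: FOJMDBRITJ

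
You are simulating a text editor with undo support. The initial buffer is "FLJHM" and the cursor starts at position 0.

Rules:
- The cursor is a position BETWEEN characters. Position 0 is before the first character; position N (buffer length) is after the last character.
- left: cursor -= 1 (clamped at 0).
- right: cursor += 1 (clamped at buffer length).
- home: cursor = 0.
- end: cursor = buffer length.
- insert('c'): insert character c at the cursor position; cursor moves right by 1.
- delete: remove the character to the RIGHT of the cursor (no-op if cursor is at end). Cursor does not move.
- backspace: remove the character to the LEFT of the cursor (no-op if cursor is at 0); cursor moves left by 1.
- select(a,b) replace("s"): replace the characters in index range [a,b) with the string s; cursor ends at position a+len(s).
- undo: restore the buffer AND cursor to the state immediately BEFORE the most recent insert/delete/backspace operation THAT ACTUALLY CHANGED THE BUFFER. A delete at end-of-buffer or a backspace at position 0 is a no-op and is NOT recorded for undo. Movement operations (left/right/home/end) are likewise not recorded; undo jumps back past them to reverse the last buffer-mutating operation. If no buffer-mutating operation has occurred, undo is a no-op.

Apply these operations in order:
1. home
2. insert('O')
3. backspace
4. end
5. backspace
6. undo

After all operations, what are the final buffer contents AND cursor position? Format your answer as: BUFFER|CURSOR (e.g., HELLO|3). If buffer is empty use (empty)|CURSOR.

After op 1 (home): buf='FLJHM' cursor=0
After op 2 (insert('O')): buf='OFLJHM' cursor=1
After op 3 (backspace): buf='FLJHM' cursor=0
After op 4 (end): buf='FLJHM' cursor=5
After op 5 (backspace): buf='FLJH' cursor=4
After op 6 (undo): buf='FLJHM' cursor=5

Answer: FLJHM|5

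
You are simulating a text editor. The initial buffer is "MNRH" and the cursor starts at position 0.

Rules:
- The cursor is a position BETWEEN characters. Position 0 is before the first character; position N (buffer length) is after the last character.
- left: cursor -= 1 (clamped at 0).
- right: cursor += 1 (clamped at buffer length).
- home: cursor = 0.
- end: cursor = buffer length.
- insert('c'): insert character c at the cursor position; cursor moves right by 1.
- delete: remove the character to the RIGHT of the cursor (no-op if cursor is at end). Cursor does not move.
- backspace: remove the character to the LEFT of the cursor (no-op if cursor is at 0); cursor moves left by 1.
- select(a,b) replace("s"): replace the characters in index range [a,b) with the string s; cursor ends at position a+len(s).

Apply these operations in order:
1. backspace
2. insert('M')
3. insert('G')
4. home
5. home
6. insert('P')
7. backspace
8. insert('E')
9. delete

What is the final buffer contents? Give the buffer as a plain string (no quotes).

After op 1 (backspace): buf='MNRH' cursor=0
After op 2 (insert('M')): buf='MMNRH' cursor=1
After op 3 (insert('G')): buf='MGMNRH' cursor=2
After op 4 (home): buf='MGMNRH' cursor=0
After op 5 (home): buf='MGMNRH' cursor=0
After op 6 (insert('P')): buf='PMGMNRH' cursor=1
After op 7 (backspace): buf='MGMNRH' cursor=0
After op 8 (insert('E')): buf='EMGMNRH' cursor=1
After op 9 (delete): buf='EGMNRH' cursor=1

Answer: EGMNRH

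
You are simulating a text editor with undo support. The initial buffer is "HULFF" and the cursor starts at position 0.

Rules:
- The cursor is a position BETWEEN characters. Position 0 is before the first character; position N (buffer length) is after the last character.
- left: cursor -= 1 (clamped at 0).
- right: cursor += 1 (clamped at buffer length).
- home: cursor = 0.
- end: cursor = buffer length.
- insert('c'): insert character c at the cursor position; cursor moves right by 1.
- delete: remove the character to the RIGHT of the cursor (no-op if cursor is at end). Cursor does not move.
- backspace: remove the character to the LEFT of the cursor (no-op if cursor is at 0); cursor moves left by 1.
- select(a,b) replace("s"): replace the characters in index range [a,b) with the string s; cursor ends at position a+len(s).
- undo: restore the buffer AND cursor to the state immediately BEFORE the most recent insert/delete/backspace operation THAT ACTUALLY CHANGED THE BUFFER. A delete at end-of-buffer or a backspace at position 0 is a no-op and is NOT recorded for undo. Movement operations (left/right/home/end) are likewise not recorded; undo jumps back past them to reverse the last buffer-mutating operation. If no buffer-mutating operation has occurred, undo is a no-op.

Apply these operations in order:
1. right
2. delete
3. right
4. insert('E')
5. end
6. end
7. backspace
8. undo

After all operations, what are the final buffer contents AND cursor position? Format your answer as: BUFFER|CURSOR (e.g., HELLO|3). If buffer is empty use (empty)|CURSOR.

After op 1 (right): buf='HULFF' cursor=1
After op 2 (delete): buf='HLFF' cursor=1
After op 3 (right): buf='HLFF' cursor=2
After op 4 (insert('E')): buf='HLEFF' cursor=3
After op 5 (end): buf='HLEFF' cursor=5
After op 6 (end): buf='HLEFF' cursor=5
After op 7 (backspace): buf='HLEF' cursor=4
After op 8 (undo): buf='HLEFF' cursor=5

Answer: HLEFF|5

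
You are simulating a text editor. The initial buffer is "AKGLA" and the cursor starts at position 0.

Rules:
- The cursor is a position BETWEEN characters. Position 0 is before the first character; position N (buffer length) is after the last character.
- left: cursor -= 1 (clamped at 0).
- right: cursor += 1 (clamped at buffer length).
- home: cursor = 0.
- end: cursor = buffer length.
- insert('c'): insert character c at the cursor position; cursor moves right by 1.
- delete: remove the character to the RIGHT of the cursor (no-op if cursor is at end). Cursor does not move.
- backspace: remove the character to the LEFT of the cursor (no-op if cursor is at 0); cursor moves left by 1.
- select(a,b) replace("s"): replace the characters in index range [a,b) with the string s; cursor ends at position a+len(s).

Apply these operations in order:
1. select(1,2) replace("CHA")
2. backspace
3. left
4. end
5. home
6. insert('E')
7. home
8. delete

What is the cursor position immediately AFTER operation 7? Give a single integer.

After op 1 (select(1,2) replace("CHA")): buf='ACHAGLA' cursor=4
After op 2 (backspace): buf='ACHGLA' cursor=3
After op 3 (left): buf='ACHGLA' cursor=2
After op 4 (end): buf='ACHGLA' cursor=6
After op 5 (home): buf='ACHGLA' cursor=0
After op 6 (insert('E')): buf='EACHGLA' cursor=1
After op 7 (home): buf='EACHGLA' cursor=0

Answer: 0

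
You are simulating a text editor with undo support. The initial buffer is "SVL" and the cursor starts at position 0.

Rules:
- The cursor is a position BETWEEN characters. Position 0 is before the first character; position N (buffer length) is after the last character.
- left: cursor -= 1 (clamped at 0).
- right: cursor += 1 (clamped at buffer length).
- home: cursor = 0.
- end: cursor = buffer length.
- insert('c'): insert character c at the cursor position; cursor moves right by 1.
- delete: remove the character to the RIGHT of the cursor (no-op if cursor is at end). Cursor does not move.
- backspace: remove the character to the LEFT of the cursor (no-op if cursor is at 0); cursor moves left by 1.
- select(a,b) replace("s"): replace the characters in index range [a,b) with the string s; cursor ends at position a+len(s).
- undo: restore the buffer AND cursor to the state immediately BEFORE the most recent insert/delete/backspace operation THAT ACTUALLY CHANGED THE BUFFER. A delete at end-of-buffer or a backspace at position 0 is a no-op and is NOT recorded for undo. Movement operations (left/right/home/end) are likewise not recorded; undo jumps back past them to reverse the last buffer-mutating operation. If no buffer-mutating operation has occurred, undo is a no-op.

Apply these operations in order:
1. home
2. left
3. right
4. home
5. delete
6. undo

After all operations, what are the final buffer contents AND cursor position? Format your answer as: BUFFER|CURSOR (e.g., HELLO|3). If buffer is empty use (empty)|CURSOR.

Answer: SVL|0

Derivation:
After op 1 (home): buf='SVL' cursor=0
After op 2 (left): buf='SVL' cursor=0
After op 3 (right): buf='SVL' cursor=1
After op 4 (home): buf='SVL' cursor=0
After op 5 (delete): buf='VL' cursor=0
After op 6 (undo): buf='SVL' cursor=0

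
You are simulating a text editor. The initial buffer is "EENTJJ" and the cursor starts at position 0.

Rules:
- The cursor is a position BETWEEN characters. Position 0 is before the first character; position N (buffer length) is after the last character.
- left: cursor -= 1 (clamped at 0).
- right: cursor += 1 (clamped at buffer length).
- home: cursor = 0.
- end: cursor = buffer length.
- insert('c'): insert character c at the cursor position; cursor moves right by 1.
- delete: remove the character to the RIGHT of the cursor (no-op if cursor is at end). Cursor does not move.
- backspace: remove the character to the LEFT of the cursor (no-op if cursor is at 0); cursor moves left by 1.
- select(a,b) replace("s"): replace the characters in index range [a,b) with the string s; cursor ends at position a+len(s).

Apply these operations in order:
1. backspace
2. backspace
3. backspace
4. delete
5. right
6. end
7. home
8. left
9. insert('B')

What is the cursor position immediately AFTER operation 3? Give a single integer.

Answer: 0

Derivation:
After op 1 (backspace): buf='EENTJJ' cursor=0
After op 2 (backspace): buf='EENTJJ' cursor=0
After op 3 (backspace): buf='EENTJJ' cursor=0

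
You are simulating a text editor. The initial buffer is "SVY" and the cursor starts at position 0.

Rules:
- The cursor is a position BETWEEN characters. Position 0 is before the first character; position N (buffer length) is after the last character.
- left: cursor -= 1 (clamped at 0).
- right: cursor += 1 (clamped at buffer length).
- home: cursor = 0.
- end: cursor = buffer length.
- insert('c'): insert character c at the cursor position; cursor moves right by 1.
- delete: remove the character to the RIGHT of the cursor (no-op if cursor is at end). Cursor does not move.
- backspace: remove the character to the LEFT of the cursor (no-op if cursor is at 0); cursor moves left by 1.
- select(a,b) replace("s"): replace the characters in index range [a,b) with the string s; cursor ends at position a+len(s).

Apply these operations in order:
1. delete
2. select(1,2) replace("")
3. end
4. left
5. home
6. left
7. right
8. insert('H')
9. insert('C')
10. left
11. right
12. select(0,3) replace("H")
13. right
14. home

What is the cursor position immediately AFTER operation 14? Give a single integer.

After op 1 (delete): buf='VY' cursor=0
After op 2 (select(1,2) replace("")): buf='V' cursor=1
After op 3 (end): buf='V' cursor=1
After op 4 (left): buf='V' cursor=0
After op 5 (home): buf='V' cursor=0
After op 6 (left): buf='V' cursor=0
After op 7 (right): buf='V' cursor=1
After op 8 (insert('H')): buf='VH' cursor=2
After op 9 (insert('C')): buf='VHC' cursor=3
After op 10 (left): buf='VHC' cursor=2
After op 11 (right): buf='VHC' cursor=3
After op 12 (select(0,3) replace("H")): buf='H' cursor=1
After op 13 (right): buf='H' cursor=1
After op 14 (home): buf='H' cursor=0

Answer: 0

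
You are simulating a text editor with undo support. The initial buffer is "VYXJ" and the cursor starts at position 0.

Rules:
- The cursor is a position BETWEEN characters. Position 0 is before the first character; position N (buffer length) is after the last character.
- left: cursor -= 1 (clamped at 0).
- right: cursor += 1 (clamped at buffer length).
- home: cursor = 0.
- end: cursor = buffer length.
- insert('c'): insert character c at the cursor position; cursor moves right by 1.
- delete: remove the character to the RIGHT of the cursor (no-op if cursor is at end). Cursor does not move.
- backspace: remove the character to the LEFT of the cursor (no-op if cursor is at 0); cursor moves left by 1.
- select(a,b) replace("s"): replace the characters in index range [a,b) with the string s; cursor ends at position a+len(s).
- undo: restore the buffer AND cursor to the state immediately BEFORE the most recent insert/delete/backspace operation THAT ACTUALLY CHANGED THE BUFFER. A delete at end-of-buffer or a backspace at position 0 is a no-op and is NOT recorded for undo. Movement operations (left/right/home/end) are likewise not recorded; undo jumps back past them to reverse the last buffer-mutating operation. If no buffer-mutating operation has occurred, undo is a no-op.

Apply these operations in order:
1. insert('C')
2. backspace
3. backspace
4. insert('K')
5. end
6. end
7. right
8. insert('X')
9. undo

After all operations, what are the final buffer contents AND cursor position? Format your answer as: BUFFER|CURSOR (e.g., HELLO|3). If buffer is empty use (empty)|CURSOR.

After op 1 (insert('C')): buf='CVYXJ' cursor=1
After op 2 (backspace): buf='VYXJ' cursor=0
After op 3 (backspace): buf='VYXJ' cursor=0
After op 4 (insert('K')): buf='KVYXJ' cursor=1
After op 5 (end): buf='KVYXJ' cursor=5
After op 6 (end): buf='KVYXJ' cursor=5
After op 7 (right): buf='KVYXJ' cursor=5
After op 8 (insert('X')): buf='KVYXJX' cursor=6
After op 9 (undo): buf='KVYXJ' cursor=5

Answer: KVYXJ|5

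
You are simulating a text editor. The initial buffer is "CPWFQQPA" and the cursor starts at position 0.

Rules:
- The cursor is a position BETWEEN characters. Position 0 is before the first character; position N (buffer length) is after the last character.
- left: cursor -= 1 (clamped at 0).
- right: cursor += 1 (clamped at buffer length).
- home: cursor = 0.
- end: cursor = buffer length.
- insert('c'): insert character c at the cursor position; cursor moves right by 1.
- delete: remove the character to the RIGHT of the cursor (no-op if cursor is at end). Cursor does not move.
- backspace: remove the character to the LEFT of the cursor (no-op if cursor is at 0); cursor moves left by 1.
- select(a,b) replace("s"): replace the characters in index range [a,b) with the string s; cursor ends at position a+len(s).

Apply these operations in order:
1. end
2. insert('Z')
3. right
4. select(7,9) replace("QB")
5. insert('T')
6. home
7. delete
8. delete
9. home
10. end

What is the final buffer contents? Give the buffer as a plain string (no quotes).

Answer: WFQQPQBT

Derivation:
After op 1 (end): buf='CPWFQQPA' cursor=8
After op 2 (insert('Z')): buf='CPWFQQPAZ' cursor=9
After op 3 (right): buf='CPWFQQPAZ' cursor=9
After op 4 (select(7,9) replace("QB")): buf='CPWFQQPQB' cursor=9
After op 5 (insert('T')): buf='CPWFQQPQBT' cursor=10
After op 6 (home): buf='CPWFQQPQBT' cursor=0
After op 7 (delete): buf='PWFQQPQBT' cursor=0
After op 8 (delete): buf='WFQQPQBT' cursor=0
After op 9 (home): buf='WFQQPQBT' cursor=0
After op 10 (end): buf='WFQQPQBT' cursor=8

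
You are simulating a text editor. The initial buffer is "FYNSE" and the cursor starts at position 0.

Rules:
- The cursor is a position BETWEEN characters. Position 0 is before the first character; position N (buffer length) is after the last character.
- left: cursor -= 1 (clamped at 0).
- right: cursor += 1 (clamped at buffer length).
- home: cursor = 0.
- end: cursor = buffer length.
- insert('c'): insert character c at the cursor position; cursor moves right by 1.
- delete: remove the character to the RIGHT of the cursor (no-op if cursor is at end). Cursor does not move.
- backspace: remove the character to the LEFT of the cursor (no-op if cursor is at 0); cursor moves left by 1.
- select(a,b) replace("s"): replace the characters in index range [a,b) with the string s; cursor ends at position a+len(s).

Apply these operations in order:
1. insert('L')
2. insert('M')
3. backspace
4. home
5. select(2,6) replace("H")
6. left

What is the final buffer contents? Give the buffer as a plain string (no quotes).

Answer: LFH

Derivation:
After op 1 (insert('L')): buf='LFYNSE' cursor=1
After op 2 (insert('M')): buf='LMFYNSE' cursor=2
After op 3 (backspace): buf='LFYNSE' cursor=1
After op 4 (home): buf='LFYNSE' cursor=0
After op 5 (select(2,6) replace("H")): buf='LFH' cursor=3
After op 6 (left): buf='LFH' cursor=2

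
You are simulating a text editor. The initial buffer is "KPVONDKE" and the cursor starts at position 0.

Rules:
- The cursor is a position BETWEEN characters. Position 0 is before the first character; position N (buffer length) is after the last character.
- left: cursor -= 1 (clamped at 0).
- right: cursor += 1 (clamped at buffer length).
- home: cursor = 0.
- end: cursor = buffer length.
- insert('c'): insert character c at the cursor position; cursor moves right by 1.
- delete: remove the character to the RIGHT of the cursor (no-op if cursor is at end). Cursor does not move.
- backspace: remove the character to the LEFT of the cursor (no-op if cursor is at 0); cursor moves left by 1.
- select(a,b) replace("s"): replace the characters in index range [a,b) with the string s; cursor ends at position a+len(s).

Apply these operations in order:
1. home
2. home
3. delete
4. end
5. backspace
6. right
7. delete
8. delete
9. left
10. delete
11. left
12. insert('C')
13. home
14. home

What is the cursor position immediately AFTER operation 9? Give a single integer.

Answer: 5

Derivation:
After op 1 (home): buf='KPVONDKE' cursor=0
After op 2 (home): buf='KPVONDKE' cursor=0
After op 3 (delete): buf='PVONDKE' cursor=0
After op 4 (end): buf='PVONDKE' cursor=7
After op 5 (backspace): buf='PVONDK' cursor=6
After op 6 (right): buf='PVONDK' cursor=6
After op 7 (delete): buf='PVONDK' cursor=6
After op 8 (delete): buf='PVONDK' cursor=6
After op 9 (left): buf='PVONDK' cursor=5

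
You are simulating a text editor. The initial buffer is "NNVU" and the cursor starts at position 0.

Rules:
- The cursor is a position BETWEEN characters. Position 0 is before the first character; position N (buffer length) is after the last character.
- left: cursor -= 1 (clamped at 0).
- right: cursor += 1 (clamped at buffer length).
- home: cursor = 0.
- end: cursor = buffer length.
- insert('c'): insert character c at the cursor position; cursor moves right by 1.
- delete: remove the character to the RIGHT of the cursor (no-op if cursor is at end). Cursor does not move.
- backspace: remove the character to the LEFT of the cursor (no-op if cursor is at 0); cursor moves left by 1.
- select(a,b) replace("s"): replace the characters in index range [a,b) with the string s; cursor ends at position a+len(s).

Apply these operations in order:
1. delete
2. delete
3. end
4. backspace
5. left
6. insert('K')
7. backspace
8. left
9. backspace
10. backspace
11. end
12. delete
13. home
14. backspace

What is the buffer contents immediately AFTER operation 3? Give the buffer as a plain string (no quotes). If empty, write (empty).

After op 1 (delete): buf='NVU' cursor=0
After op 2 (delete): buf='VU' cursor=0
After op 3 (end): buf='VU' cursor=2

Answer: VU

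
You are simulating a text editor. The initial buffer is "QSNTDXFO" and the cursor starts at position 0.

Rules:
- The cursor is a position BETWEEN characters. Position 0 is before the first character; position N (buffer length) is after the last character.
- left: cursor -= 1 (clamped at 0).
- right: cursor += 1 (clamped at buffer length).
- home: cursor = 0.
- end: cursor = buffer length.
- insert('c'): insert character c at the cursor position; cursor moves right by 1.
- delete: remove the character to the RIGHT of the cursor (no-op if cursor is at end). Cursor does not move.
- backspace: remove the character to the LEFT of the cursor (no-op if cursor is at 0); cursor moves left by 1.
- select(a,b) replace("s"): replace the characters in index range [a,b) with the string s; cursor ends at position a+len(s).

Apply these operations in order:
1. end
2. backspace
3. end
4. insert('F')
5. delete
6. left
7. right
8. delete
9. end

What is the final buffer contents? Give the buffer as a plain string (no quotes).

After op 1 (end): buf='QSNTDXFO' cursor=8
After op 2 (backspace): buf='QSNTDXF' cursor=7
After op 3 (end): buf='QSNTDXF' cursor=7
After op 4 (insert('F')): buf='QSNTDXFF' cursor=8
After op 5 (delete): buf='QSNTDXFF' cursor=8
After op 6 (left): buf='QSNTDXFF' cursor=7
After op 7 (right): buf='QSNTDXFF' cursor=8
After op 8 (delete): buf='QSNTDXFF' cursor=8
After op 9 (end): buf='QSNTDXFF' cursor=8

Answer: QSNTDXFF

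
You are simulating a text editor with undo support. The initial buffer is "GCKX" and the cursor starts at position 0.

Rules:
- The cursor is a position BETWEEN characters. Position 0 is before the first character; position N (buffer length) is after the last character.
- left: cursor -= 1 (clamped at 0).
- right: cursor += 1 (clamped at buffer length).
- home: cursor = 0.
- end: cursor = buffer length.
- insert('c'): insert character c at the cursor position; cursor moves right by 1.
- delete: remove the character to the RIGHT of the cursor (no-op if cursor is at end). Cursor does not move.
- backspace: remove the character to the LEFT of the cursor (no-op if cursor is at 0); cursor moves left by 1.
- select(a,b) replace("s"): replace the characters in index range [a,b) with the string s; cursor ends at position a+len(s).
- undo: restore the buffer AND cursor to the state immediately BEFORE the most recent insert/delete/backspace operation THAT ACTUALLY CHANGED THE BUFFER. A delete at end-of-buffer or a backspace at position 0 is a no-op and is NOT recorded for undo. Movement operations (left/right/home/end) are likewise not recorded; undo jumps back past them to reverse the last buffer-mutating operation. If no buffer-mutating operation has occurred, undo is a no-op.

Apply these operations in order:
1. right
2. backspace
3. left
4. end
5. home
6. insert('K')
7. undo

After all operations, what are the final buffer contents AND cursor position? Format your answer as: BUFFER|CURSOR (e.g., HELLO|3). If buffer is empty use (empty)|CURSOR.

Answer: CKX|0

Derivation:
After op 1 (right): buf='GCKX' cursor=1
After op 2 (backspace): buf='CKX' cursor=0
After op 3 (left): buf='CKX' cursor=0
After op 4 (end): buf='CKX' cursor=3
After op 5 (home): buf='CKX' cursor=0
After op 6 (insert('K')): buf='KCKX' cursor=1
After op 7 (undo): buf='CKX' cursor=0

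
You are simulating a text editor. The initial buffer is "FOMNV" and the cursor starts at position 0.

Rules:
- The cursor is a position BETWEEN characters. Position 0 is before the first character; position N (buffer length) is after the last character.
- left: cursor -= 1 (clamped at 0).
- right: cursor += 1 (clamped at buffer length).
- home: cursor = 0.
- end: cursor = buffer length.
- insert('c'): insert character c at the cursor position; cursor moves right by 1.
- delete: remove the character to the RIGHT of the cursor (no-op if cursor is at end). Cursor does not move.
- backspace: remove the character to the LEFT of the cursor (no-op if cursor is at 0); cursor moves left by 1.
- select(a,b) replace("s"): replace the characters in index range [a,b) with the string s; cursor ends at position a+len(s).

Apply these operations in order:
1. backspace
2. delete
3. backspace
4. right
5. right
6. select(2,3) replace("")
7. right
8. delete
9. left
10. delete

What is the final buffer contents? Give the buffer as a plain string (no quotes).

Answer: OM

Derivation:
After op 1 (backspace): buf='FOMNV' cursor=0
After op 2 (delete): buf='OMNV' cursor=0
After op 3 (backspace): buf='OMNV' cursor=0
After op 4 (right): buf='OMNV' cursor=1
After op 5 (right): buf='OMNV' cursor=2
After op 6 (select(2,3) replace("")): buf='OMV' cursor=2
After op 7 (right): buf='OMV' cursor=3
After op 8 (delete): buf='OMV' cursor=3
After op 9 (left): buf='OMV' cursor=2
After op 10 (delete): buf='OM' cursor=2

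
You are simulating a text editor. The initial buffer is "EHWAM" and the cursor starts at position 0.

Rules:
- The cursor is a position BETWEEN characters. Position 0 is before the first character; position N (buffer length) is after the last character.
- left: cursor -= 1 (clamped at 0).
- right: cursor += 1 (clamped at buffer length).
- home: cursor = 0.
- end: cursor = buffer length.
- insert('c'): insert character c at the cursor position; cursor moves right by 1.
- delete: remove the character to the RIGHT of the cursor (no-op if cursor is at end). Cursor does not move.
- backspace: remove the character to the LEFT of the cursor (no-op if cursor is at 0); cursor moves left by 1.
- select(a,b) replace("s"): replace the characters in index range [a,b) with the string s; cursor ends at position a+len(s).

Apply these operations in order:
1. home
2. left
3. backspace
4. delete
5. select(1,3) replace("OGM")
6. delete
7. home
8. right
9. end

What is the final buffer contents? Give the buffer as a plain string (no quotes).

Answer: HOGM

Derivation:
After op 1 (home): buf='EHWAM' cursor=0
After op 2 (left): buf='EHWAM' cursor=0
After op 3 (backspace): buf='EHWAM' cursor=0
After op 4 (delete): buf='HWAM' cursor=0
After op 5 (select(1,3) replace("OGM")): buf='HOGMM' cursor=4
After op 6 (delete): buf='HOGM' cursor=4
After op 7 (home): buf='HOGM' cursor=0
After op 8 (right): buf='HOGM' cursor=1
After op 9 (end): buf='HOGM' cursor=4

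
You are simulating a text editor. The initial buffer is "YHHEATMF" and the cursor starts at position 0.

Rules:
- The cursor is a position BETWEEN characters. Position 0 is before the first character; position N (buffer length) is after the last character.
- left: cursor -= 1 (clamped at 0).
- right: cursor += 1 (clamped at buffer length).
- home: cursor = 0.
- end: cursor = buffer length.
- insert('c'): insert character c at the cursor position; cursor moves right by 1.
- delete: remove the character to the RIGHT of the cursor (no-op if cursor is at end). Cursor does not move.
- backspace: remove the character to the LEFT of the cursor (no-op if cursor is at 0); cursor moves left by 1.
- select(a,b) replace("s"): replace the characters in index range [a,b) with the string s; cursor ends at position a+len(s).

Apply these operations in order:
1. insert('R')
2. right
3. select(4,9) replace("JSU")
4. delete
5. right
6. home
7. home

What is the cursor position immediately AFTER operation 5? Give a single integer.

Answer: 7

Derivation:
After op 1 (insert('R')): buf='RYHHEATMF' cursor=1
After op 2 (right): buf='RYHHEATMF' cursor=2
After op 3 (select(4,9) replace("JSU")): buf='RYHHJSU' cursor=7
After op 4 (delete): buf='RYHHJSU' cursor=7
After op 5 (right): buf='RYHHJSU' cursor=7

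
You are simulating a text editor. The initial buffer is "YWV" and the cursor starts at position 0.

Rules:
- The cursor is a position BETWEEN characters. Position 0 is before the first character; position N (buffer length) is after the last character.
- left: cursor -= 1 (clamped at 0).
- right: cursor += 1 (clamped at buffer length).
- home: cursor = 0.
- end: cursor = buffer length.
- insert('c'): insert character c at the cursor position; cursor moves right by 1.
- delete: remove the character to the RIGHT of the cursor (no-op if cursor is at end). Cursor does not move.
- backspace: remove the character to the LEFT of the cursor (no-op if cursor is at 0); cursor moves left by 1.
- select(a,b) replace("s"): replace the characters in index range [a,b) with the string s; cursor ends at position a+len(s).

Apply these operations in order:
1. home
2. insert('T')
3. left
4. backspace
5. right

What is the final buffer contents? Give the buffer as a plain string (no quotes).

After op 1 (home): buf='YWV' cursor=0
After op 2 (insert('T')): buf='TYWV' cursor=1
After op 3 (left): buf='TYWV' cursor=0
After op 4 (backspace): buf='TYWV' cursor=0
After op 5 (right): buf='TYWV' cursor=1

Answer: TYWV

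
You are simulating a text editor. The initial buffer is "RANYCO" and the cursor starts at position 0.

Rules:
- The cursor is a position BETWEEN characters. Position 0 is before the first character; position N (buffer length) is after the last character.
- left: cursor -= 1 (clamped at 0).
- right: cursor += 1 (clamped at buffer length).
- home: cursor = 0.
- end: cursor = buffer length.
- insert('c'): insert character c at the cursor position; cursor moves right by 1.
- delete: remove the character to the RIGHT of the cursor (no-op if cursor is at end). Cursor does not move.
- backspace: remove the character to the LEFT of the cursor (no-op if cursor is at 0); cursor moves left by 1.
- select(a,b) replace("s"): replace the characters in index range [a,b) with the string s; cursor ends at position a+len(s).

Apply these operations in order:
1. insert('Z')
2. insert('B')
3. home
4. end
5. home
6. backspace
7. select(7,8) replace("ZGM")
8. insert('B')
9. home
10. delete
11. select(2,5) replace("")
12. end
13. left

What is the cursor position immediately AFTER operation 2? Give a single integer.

After op 1 (insert('Z')): buf='ZRANYCO' cursor=1
After op 2 (insert('B')): buf='ZBRANYCO' cursor=2

Answer: 2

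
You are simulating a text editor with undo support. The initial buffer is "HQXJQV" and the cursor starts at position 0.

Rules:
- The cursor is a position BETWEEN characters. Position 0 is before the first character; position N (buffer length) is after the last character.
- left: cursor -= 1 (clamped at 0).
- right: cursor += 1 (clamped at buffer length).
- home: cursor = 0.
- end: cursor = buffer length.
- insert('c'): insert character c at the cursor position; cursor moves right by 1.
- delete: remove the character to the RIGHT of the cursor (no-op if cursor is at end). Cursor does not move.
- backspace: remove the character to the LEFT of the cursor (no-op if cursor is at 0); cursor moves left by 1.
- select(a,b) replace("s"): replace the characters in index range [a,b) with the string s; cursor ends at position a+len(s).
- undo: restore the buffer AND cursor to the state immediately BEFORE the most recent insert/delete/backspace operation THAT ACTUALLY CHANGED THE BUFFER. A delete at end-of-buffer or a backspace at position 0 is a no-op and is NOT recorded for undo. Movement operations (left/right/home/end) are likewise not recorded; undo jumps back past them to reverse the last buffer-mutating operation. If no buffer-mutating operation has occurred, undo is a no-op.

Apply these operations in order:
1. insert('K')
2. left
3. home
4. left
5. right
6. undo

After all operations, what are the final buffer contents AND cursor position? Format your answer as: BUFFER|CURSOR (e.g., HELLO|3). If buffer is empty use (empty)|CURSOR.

After op 1 (insert('K')): buf='KHQXJQV' cursor=1
After op 2 (left): buf='KHQXJQV' cursor=0
After op 3 (home): buf='KHQXJQV' cursor=0
After op 4 (left): buf='KHQXJQV' cursor=0
After op 5 (right): buf='KHQXJQV' cursor=1
After op 6 (undo): buf='HQXJQV' cursor=0

Answer: HQXJQV|0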